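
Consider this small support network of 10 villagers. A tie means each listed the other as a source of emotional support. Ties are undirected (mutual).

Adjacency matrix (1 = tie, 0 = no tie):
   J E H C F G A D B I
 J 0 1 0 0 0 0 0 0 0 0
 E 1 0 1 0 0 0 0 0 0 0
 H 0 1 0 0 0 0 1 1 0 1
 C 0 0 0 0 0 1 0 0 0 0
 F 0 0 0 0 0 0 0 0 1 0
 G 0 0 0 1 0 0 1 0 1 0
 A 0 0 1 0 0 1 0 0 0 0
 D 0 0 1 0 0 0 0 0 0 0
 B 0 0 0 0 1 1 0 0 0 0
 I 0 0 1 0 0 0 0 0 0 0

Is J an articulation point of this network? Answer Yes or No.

No

Even without J, every remaining node can still reach every other (the residual graph is connected), so J is not a cut vertex.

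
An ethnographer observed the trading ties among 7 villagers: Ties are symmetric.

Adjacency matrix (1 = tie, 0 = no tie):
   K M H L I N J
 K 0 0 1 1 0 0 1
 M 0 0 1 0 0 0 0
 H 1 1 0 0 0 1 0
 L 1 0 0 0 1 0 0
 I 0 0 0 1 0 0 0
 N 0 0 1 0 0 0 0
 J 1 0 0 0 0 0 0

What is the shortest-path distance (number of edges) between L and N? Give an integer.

One shortest route is L – K – H – N, which uses 3 edges, and at distance 2 from L we only reach {H, J}, which does not include N. So d(L,N) = 3.

3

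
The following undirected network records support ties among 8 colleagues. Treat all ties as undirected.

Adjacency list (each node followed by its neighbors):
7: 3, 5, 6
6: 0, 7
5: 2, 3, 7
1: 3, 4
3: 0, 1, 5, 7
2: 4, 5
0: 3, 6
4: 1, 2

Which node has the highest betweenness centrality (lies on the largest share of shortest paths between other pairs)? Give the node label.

Unnormalized betweenness of each node: 0:4/3, 1:19/6, 2:11/6, 3:26/3, 4:1, 5:29/6, 6:1/2, 7:11/3.
3 has the largest value, 26/3, making it the main broker — the node through which the most shortest paths run.

3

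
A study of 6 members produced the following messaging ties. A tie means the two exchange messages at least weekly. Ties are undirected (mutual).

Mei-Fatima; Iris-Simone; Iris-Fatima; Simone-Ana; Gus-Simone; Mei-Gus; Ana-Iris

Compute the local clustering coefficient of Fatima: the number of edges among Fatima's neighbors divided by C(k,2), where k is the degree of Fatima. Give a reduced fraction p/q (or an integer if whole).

Fatima's neighbors: Iris and Mei (k = 2).
Possible neighbor pairs: C(2,2) = 1. Edges among them: none → e = 0.
Clustering(Fatima) = 0/1.

0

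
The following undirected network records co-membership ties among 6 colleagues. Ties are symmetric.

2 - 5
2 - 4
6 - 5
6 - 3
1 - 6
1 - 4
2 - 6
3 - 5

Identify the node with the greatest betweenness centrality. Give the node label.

6

Unnormalized betweenness of each node: 1:5/6, 2:13/6, 3:0, 4:1/2, 5:5/6, 6:11/3.
6 has the largest value, 11/3, making it the main broker — the node through which the most shortest paths run.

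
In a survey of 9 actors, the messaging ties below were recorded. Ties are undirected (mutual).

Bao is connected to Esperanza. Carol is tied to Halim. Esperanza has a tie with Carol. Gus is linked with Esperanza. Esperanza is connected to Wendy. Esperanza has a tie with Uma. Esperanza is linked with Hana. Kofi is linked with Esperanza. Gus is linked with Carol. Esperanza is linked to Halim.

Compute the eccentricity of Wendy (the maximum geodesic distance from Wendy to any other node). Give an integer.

2

Distances from Wendy: Bao:2, Carol:2, Esperanza:1, Gus:2, Halim:2, Hana:2, Kofi:2, Uma:2.
The largest is 2 (to Kofi, Gus, Halim, Uma, Carol, Bao, and Hana), so the eccentricity of Wendy is 2.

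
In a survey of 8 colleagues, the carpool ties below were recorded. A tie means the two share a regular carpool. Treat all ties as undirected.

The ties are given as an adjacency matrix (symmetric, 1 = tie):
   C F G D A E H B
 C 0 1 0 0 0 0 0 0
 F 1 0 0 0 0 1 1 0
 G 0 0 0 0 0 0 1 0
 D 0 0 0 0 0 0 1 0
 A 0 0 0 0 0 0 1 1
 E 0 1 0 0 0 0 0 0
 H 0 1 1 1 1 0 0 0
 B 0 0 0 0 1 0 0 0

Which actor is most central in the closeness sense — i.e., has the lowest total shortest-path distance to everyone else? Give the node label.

H

Farness (sum of distances to all others) for each node — A:14, B:20, C:18, D:16, E:18, F:12, G:16, H:10.
The smallest farness is 10, for H, so H has the highest closeness.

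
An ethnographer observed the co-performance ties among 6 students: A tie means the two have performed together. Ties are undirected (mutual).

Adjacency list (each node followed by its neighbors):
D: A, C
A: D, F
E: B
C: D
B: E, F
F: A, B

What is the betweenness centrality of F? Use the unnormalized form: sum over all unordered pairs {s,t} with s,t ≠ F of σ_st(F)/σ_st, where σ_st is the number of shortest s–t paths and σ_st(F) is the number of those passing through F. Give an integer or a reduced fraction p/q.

6

Pairs whose geodesics pass through F — A–B: 1; A–E: 1; D–B: 1; D–E: 1; B–C: 1; C–E: 1.
All other pairs contribute 0.
Summing the contributions gives betweenness(F) = 6.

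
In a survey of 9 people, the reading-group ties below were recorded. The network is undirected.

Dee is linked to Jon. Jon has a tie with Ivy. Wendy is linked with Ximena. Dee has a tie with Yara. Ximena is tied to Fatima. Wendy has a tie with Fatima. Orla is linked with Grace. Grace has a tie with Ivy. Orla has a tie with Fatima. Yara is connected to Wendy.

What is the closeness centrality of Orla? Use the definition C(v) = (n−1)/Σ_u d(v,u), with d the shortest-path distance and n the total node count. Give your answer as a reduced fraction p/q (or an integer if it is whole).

Distances from Orla: Dee:4, Fatima:1, Grace:1, Ivy:2, Jon:3, Wendy:2, Ximena:2, Yara:3. Sum = 18.
n = 9, so closeness = 8/18 = 4/9.

4/9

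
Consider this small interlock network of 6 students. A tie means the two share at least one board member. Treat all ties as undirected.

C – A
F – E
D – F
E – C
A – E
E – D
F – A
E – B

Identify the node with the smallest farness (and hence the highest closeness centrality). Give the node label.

Farness (sum of distances to all others) for each node — A:7, B:9, C:8, D:8, E:5, F:7.
The smallest farness is 5, for E, so E has the highest closeness.

E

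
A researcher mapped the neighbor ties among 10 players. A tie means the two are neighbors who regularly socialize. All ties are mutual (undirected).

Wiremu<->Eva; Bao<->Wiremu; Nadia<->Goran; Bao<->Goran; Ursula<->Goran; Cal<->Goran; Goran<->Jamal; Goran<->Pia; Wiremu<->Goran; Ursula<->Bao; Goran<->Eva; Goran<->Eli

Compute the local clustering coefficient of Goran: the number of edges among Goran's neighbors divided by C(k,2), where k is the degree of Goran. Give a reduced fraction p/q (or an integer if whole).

1/12

Goran's neighbors: Bao, Cal, Eli, Eva, Jamal, Nadia, Pia, Ursula, and Wiremu (k = 9).
Possible neighbor pairs: C(9,2) = 36. Edges among them: Bao–Ursula, Bao–Wiremu, Eva–Wiremu → e = 3.
Clustering(Goran) = 3/36 = 1/12.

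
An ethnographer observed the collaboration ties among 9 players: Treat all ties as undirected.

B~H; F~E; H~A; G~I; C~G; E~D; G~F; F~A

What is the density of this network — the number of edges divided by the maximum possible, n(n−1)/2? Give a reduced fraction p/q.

2/9

There are 8 edges and 9 nodes, so the maximum possible is C(9,2) = 36.
Density = 8/36 = 2/9.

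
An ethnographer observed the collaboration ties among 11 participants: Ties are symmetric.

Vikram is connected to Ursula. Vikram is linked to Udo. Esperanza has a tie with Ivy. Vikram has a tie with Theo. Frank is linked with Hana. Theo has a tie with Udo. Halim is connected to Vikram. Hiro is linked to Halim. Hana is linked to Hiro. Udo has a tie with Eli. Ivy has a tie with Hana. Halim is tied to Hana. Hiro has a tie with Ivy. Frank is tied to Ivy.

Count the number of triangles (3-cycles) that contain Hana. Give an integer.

Hana's neighbors: Frank, Halim, Hiro, and Ivy.
Neighbor pairs that are themselves tied: Hana–Frank–Ivy; Hana–Halim–Hiro; Hana–Hiro–Ivy. Each forms one triangle with Hana, for 3 in total.

3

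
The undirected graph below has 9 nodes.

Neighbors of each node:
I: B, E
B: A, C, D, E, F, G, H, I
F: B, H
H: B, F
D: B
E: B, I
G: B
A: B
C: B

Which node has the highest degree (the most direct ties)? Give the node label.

Degrees — A:1, B:8, C:1, D:1, E:2, F:2, G:1, H:2, I:2.
The maximum is 8, attained only by B.

B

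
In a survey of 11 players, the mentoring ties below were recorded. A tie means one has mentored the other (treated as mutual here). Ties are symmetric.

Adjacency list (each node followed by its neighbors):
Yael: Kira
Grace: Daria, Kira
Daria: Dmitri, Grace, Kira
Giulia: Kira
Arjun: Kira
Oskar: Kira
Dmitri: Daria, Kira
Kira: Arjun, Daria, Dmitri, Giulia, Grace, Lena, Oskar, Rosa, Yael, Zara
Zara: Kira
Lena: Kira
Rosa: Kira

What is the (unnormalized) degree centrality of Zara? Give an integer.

1

Zara is directly tied to Kira. That is 1 neighbor, so the degree of Zara is 1.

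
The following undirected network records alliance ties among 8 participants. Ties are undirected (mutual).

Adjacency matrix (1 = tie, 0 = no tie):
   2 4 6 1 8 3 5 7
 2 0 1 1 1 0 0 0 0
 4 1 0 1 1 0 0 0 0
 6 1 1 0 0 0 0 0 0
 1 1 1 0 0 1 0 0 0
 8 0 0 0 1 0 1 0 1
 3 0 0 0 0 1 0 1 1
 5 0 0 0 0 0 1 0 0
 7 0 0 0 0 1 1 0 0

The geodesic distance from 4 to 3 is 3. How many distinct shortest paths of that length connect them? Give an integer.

The shortest distance is 3, and the only length-3 path is 4–1–8–3. So there is exactly 1 shortest path.

1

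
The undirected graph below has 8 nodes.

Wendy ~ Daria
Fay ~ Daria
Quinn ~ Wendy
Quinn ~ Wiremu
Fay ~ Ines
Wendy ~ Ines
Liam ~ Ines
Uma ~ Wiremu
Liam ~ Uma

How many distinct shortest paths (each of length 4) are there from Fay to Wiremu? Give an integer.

3

The shortest distance is 4. The length-4 paths are: Fay–Ines–Liam–Uma–Wiremu; Fay–Daria–Wendy–Quinn–Wiremu; Fay–Ines–Wendy–Quinn–Wiremu.
That gives 3 distinct shortest paths.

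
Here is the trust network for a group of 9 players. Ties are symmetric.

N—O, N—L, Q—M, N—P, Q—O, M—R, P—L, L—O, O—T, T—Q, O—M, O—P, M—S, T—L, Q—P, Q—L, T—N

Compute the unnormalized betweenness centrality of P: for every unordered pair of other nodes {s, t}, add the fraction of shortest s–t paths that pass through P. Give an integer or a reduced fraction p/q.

Pairs whose geodesics pass through P — N–Q: 1/4.
All other pairs contribute 0.
Summing the contributions gives betweenness(P) = 1/4.

1/4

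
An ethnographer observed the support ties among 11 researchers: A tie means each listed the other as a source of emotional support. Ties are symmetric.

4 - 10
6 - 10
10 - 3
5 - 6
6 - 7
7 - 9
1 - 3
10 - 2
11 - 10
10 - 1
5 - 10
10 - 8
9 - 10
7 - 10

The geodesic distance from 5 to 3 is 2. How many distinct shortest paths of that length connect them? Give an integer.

The shortest distance is 2, and the only length-2 path is 5–10–3. So there is exactly 1 shortest path.

1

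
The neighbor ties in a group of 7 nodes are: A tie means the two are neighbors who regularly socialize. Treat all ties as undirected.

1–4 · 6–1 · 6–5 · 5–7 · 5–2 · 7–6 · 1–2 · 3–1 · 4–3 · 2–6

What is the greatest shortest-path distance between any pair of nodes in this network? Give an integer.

Eccentricity of each node (its greatest distance to any other): 1:2, 2:2, 3:3, 4:3, 5:3, 6:2, 7:3.
The maximum eccentricity is 3, realized for instance by the pair 5–3 via 5 – 6 – 1 – 3. So the diameter is 3.

3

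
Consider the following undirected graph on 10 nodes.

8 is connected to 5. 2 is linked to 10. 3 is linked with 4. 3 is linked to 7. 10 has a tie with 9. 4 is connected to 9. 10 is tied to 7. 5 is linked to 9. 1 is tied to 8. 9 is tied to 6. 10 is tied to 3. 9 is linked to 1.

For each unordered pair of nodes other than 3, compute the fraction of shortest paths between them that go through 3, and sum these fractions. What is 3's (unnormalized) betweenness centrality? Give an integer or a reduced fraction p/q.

Pairs whose geodesics pass through 3 — 2–4: 1/2; 4–7: 1; 4–10: 1/2.
All other pairs contribute 0.
Summing the contributions gives betweenness(3) = 2.

2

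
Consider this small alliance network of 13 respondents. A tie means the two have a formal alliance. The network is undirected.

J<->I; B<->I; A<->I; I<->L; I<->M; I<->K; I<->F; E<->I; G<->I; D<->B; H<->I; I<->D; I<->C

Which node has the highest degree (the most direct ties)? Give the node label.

Degrees — A:1, B:2, C:1, D:2, E:1, F:1, G:1, H:1, I:12, J:1, K:1, L:1, M:1.
The maximum is 12, attained only by I.

I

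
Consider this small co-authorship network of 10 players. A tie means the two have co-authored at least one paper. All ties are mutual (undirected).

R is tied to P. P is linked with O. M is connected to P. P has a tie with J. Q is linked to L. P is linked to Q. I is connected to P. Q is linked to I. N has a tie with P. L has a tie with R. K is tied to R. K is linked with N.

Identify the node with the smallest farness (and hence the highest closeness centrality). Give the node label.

Farness (sum of distances to all others) for each node — I:17, J:19, K:21, L:20, M:19, N:17, O:19, P:11, Q:16, R:15.
The smallest farness is 11, for P, so P has the highest closeness.

P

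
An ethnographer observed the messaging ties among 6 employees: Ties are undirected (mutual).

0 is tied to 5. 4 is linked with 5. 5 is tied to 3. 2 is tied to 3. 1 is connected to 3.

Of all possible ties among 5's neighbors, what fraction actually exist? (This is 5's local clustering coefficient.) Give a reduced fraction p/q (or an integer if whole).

5's neighbors: 0, 3, and 4 (k = 3).
Possible neighbor pairs: C(3,2) = 3. Edges among them: none → e = 0.
Clustering(5) = 0/3 = 0.

0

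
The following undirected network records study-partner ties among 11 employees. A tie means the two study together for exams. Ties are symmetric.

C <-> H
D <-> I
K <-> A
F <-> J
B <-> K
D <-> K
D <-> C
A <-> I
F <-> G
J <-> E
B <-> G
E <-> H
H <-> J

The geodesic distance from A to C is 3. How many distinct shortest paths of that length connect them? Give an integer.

2

The shortest distance is 3. The length-3 paths are: A–I–D–C; A–K–D–C.
That gives 2 distinct shortest paths.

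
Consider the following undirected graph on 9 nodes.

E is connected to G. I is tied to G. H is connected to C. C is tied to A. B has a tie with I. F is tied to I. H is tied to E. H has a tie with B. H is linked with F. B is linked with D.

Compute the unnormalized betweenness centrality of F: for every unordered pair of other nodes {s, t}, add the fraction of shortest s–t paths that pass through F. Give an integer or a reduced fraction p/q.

Pairs whose geodesics pass through F — A–I: 1/2; C–I: 1/2; H–I: 1/2.
All other pairs contribute 0.
Summing the contributions gives betweenness(F) = 3/2.

3/2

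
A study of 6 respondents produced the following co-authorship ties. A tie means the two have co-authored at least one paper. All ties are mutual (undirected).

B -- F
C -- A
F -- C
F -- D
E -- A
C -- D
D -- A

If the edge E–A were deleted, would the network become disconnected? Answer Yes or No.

Without the E–A edge there is no alternate route between E and A, so the network disconnects. It is a bridge.

Yes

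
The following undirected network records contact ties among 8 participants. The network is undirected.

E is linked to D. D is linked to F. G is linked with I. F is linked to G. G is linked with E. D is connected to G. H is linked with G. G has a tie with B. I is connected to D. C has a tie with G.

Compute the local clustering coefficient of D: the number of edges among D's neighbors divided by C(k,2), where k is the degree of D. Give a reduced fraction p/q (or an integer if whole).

D's neighbors: E, F, G, and I (k = 4).
Possible neighbor pairs: C(4,2) = 6. Edges among them: E–G, F–G, G–I → e = 3.
Clustering(D) = 3/6 = 1/2.

1/2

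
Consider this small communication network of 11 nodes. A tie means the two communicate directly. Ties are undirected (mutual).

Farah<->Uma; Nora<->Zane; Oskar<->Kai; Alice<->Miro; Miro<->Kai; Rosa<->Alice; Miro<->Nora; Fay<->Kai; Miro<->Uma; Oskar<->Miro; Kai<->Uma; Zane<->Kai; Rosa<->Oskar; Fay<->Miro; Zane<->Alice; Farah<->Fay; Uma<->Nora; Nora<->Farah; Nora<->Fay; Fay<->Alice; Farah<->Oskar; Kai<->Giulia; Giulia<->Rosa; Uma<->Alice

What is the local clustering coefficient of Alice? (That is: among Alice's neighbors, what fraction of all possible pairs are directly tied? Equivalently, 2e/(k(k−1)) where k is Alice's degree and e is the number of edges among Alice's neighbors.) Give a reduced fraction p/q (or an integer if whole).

1/5

Alice's neighbors: Fay, Miro, Rosa, Uma, and Zane (k = 5).
Possible neighbor pairs: C(5,2) = 10. Edges among them: Fay–Miro, Miro–Uma → e = 2.
Clustering(Alice) = 2/10 = 1/5.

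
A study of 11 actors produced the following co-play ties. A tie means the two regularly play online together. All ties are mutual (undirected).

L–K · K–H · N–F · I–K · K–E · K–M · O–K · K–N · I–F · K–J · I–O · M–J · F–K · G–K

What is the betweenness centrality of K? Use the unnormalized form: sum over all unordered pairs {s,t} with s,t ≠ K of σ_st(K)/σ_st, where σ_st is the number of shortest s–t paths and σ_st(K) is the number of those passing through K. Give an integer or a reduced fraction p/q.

Pairs whose geodesics pass through K — H–O: 1; H–N: 1; H–L: 1; H–G: 1; H–M: 1; H–I: 1; H–E: 1; H–J: 1; H–F: 1; O–N: 1; O–L: 1; O–G: 1; O–M: 1; O–E: 1 … (+27 more pairs).
All other pairs contribute 0.
Summing the contributions gives betweenness(K) = 40.

40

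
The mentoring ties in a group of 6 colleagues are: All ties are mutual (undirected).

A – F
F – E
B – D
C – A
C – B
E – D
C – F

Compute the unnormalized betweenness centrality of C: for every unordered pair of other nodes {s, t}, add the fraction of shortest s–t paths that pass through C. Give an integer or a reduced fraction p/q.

5/2

Pairs whose geodesics pass through C — D–A: 1/2; F–B: 1; A–B: 1.
All other pairs contribute 0.
Summing the contributions gives betweenness(C) = 5/2.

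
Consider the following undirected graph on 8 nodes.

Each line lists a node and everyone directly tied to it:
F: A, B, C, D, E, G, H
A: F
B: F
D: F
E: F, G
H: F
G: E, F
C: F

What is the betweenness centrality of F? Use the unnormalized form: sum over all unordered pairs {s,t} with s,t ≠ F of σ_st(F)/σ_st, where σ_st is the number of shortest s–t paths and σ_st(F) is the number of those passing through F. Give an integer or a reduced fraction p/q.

20

Pairs whose geodesics pass through F — H–D: 1; H–B: 1; H–G: 1; H–E: 1; H–A: 1; H–C: 1; D–B: 1; D–G: 1; D–E: 1; D–A: 1; D–C: 1; B–G: 1; B–E: 1; B–A: 1 … (+6 more pairs).
All other pairs contribute 0.
Summing the contributions gives betweenness(F) = 20.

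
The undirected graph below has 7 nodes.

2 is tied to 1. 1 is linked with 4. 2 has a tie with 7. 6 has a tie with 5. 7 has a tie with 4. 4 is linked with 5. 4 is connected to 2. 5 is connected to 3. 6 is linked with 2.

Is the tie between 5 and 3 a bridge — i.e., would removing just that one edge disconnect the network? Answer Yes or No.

Yes

Without the 5–3 edge there is no alternate route between 5 and 3, so the network disconnects. It is a bridge.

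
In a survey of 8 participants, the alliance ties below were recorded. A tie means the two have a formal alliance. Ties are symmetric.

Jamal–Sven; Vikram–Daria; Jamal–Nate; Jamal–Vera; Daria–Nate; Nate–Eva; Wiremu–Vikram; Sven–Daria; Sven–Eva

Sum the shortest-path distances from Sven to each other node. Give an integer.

12

Distances from Sven: Daria:1, Eva:1, Jamal:1, Nate:2, Vera:2, Vikram:2, Wiremu:3.
Sum = 1 + 1 + 1 + 2 + 2 + 2 + 3 = 12.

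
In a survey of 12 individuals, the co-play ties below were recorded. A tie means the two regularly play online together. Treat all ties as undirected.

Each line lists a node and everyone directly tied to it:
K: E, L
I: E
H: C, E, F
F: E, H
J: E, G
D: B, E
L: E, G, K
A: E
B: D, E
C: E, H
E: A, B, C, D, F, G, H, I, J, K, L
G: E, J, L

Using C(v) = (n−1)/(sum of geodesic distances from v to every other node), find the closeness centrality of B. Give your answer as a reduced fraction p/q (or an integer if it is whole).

Distances from B: A:2, C:2, D:1, E:1, F:2, G:2, H:2, I:2, J:2, K:2, L:2. Sum = 20.
n = 12, so closeness = 11/20.

11/20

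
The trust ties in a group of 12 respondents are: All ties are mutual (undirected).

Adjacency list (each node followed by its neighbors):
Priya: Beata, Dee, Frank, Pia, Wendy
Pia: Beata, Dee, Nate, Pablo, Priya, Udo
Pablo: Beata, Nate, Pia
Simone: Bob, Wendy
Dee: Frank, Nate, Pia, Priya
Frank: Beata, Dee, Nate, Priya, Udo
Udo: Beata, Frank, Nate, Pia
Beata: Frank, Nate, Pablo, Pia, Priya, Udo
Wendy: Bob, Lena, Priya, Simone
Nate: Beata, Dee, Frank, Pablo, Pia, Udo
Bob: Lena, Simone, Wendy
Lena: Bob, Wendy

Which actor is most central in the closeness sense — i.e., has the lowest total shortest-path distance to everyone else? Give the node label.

Farness (sum of distances to all others) for each node — Beata:19, Bob:29, Dee:21, Frank:20, Lena:30, Nate:23, Pablo:26, Pia:19, Priya:17, Simone:30, Udo:25, Wendy:21.
The smallest farness is 17, for Priya, so Priya has the highest closeness.

Priya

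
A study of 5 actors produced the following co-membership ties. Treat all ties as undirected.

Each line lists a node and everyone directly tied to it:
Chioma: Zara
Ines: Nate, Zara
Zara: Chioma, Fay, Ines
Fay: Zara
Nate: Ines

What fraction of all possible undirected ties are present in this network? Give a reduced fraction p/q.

There are 4 edges and 5 nodes, so the maximum possible is C(5,2) = 10.
Density = 4/10 = 2/5.

2/5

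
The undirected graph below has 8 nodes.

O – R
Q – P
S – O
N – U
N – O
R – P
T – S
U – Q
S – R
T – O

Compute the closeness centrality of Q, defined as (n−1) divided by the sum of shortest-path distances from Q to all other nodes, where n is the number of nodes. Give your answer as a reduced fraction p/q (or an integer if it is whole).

Distances from Q: N:2, O:3, P:1, R:2, S:3, T:4, U:1. Sum = 16.
n = 8, so closeness = 7/16.

7/16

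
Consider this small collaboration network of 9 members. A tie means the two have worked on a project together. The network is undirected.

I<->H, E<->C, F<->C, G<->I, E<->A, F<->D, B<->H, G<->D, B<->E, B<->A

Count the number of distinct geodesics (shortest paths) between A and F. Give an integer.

The shortest distance is 3, and the only length-3 path is A–E–C–F. So there is exactly 1 shortest path.

1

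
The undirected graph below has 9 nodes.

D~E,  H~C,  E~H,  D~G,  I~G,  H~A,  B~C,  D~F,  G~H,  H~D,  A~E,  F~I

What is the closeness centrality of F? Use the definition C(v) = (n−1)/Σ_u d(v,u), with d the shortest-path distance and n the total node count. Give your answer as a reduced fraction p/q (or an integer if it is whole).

4/9

Distances from F: A:3, B:4, C:3, D:1, E:2, G:2, H:2, I:1. Sum = 18.
n = 9, so closeness = 8/18 = 4/9.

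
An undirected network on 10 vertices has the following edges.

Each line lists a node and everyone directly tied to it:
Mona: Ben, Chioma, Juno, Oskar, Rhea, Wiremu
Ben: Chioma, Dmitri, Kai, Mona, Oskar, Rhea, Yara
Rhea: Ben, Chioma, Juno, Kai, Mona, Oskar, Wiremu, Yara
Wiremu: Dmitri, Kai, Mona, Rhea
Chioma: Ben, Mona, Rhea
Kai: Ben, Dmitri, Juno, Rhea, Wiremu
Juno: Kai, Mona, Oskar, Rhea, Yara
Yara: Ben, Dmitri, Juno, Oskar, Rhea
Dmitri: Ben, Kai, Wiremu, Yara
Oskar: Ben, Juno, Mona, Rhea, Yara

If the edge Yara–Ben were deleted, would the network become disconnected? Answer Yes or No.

No

Even without that edge, Yara still reaches Ben via Yara – Dmitri – Ben, so the network stays connected. Not a bridge.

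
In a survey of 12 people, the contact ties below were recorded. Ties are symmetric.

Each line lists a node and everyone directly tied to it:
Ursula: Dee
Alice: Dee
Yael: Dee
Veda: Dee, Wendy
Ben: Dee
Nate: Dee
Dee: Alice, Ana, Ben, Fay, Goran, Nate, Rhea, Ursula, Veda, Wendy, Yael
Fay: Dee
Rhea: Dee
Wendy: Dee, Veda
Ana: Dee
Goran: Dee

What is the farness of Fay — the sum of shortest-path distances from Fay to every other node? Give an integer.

21

Distances from Fay: Alice:2, Ana:2, Ben:2, Dee:1, Goran:2, Nate:2, Rhea:2, Ursula:2, Veda:2, Wendy:2, Yael:2.
Sum = 2 + 2 + 2 + 1 + 2 + 2 + 2 + 2 + 2 + 2 + 2 = 21.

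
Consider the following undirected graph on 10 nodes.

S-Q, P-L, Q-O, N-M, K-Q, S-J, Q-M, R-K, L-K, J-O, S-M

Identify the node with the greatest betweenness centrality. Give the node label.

Q

Unnormalized betweenness of each node: J:1/2, K:20, L:8, M:8, N:0, O:5/2, P:0, Q:45/2, R:0, S:9/2.
Q has the largest value, 45/2, making it the main broker — the node through which the most shortest paths run.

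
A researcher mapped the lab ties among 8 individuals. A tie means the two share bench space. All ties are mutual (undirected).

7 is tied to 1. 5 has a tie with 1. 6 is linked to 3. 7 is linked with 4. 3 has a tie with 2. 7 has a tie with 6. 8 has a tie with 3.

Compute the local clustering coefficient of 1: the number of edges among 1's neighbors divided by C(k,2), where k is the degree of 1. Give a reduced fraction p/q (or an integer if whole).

0

1's neighbors: 5 and 7 (k = 2).
Possible neighbor pairs: C(2,2) = 1. Edges among them: none → e = 0.
Clustering(1) = 0/1.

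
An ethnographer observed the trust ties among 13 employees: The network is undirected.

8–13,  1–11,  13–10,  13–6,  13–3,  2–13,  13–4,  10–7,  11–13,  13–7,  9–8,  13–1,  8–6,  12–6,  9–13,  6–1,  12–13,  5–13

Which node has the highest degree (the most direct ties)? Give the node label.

Degrees — 1:3, 2:1, 3:1, 4:1, 5:1, 6:4, 7:2, 8:3, 9:2, 10:2, 11:2, 12:2, 13:12.
The maximum is 12, attained only by 13.

13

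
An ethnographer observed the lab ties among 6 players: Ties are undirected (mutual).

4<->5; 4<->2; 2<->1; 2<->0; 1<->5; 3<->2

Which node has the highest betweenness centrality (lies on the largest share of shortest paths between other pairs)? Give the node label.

Unnormalized betweenness of each node: 0:0, 1:3/2, 2:15/2, 3:0, 4:3/2, 5:1/2.
2 has the largest value, 15/2, making it the main broker — the node through which the most shortest paths run.

2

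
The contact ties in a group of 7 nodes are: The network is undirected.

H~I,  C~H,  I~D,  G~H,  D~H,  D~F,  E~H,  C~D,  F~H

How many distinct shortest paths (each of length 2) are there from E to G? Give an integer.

The shortest distance is 2, and the only length-2 path is E–H–G. So there is exactly 1 shortest path.

1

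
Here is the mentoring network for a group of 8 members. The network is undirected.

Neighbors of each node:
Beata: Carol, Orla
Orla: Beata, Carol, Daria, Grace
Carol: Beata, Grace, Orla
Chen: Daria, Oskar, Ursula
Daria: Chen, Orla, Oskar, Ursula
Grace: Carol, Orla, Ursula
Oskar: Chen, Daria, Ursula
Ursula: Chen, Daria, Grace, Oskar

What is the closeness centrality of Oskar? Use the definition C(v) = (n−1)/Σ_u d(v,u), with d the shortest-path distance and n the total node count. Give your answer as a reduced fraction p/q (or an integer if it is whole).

Distances from Oskar: Beata:3, Carol:3, Chen:1, Daria:1, Grace:2, Orla:2, Ursula:1. Sum = 13.
n = 8, so closeness = 7/13.

7/13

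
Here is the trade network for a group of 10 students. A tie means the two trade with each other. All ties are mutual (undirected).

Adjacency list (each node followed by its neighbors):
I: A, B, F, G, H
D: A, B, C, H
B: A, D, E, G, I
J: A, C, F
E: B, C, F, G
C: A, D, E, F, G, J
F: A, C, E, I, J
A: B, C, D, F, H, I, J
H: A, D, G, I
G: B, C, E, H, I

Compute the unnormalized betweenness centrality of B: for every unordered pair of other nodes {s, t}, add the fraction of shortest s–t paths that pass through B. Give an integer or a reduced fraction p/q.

Pairs whose geodesics pass through B — A–E: 1/3; A–G: 1/4; E–I: 1/3; E–D: 1/2; I–D: 1/3; G–D: 1/3.
All other pairs contribute 0.
Summing the contributions gives betweenness(B) = 25/12.

25/12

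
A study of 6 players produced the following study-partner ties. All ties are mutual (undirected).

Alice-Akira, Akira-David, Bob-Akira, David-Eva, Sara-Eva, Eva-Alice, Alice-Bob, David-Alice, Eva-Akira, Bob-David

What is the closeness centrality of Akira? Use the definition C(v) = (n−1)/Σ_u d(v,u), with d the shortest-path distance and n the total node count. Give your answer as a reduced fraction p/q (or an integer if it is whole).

5/6

Distances from Akira: Alice:1, Bob:1, David:1, Eva:1, Sara:2. Sum = 6.
n = 6, so closeness = 5/6.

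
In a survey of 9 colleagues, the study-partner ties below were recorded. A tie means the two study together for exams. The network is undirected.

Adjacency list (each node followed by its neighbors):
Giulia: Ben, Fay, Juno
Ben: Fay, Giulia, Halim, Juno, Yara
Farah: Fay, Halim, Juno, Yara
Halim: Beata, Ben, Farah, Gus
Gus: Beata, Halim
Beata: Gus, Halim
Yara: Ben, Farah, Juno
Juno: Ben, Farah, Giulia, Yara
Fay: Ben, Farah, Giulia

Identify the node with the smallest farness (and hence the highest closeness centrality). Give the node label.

Ben

Farness (sum of distances to all others) for each node — Beata:18, Ben:11, Farah:12, Fay:15, Giulia:15, Gus:18, Halim:12, Juno:14, Yara:15.
The smallest farness is 11, for Ben, so Ben has the highest closeness.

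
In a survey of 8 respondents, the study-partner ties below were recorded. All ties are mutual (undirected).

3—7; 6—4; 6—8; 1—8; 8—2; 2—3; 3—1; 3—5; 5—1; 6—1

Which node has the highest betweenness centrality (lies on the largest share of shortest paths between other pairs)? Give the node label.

1

Unnormalized betweenness of each node: 1:8, 2:1, 3:15/2, 4:0, 5:0, 6:6, 7:0, 8:5/2.
1 has the largest value, 8, making it the main broker — the node through which the most shortest paths run.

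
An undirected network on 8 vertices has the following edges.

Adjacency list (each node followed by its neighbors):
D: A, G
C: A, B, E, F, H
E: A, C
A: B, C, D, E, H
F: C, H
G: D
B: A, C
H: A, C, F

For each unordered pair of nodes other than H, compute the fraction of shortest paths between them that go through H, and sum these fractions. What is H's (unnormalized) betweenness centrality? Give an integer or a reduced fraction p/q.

3/2

Pairs whose geodesics pass through H — A–F: 1/2; F–G: 1/2; F–D: 1/2.
All other pairs contribute 0.
Summing the contributions gives betweenness(H) = 3/2.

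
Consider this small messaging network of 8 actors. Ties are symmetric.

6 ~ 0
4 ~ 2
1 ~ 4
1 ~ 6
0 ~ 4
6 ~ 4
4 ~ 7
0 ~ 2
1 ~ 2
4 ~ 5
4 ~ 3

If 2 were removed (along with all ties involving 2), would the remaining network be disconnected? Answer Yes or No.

No

Even without 2, every remaining node can still reach every other (the residual graph is connected), so 2 is not a cut vertex.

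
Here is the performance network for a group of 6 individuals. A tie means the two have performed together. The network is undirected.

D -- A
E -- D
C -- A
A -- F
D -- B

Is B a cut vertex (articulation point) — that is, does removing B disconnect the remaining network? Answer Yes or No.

Even without B, every remaining node can still reach every other (the residual graph is connected), so B is not a cut vertex.

No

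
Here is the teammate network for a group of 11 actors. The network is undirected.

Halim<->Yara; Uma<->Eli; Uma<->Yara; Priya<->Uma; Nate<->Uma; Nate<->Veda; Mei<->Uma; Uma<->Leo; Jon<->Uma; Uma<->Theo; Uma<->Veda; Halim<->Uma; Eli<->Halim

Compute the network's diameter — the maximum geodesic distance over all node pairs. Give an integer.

Eccentricity of each node (its greatest distance to any other): Eli:2, Halim:2, Jon:2, Leo:2, Mei:2, Nate:2, Priya:2, Theo:2, Uma:1, Veda:2, Yara:2.
The maximum eccentricity is 2, realized for instance by the pair Priya–Veda via Priya – Uma – Veda. So the diameter is 2.

2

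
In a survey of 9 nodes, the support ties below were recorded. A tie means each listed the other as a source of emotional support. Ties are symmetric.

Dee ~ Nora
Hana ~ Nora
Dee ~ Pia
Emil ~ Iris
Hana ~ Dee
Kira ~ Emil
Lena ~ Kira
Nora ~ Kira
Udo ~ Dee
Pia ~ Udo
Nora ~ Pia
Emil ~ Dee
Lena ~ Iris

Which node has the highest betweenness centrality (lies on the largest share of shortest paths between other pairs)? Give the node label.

Dee

Unnormalized betweenness of each node: Dee:41/4, Emil:43/6, Hana:0, Iris:13/12, Kira:73/12, Lena:5/6, Nora:13/2, Pia:13/12, Udo:0.
Dee has the largest value, 41/4, making it the main broker — the node through which the most shortest paths run.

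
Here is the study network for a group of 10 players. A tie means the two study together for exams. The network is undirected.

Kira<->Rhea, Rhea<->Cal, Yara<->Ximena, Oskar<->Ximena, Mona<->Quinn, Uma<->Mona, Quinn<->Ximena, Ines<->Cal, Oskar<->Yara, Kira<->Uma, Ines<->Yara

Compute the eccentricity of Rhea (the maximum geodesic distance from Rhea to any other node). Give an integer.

Distances from Rhea: Cal:1, Ines:2, Kira:1, Mona:3, Oskar:4, Quinn:4, Uma:2, Ximena:4, Yara:3.
The largest is 4 (to Quinn, Ximena, and Oskar), so the eccentricity of Rhea is 4.

4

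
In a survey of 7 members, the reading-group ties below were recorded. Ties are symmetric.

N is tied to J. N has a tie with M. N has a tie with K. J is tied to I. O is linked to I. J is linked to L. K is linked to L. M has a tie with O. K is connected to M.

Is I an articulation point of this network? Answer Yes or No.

Even without I, every remaining node can still reach every other (the residual graph is connected), so I is not a cut vertex.

No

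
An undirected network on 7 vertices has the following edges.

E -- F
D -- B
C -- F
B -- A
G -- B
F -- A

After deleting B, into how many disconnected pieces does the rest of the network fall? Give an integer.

3

Without B, the remaining ties split the others into: {A, C, E, F}; {G}; {D}.
That's 3 separate components.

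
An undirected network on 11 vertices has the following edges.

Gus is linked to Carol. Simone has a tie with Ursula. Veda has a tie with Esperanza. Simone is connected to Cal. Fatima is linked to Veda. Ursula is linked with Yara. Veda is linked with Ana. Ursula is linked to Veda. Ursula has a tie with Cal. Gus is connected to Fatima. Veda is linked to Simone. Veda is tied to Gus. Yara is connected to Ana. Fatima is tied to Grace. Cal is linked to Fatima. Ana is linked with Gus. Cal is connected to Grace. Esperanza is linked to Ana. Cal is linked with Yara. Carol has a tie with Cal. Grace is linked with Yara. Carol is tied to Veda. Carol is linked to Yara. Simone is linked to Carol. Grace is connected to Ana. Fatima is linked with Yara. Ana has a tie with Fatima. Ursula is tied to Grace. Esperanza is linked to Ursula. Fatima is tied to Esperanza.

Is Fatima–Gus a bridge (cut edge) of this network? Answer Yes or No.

Even without that edge, Fatima still reaches Gus via Fatima – Ana – Gus, so the network stays connected. Not a bridge.

No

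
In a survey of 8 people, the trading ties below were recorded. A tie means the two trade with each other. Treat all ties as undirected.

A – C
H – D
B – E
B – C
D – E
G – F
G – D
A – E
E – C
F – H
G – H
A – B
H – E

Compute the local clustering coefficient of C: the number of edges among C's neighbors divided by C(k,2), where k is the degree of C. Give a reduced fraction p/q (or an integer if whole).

C's neighbors: A, B, and E (k = 3).
Possible neighbor pairs: C(3,2) = 3. Edges among them: A–B, A–E, B–E → e = 3.
Clustering(C) = 3/3 = 1.

1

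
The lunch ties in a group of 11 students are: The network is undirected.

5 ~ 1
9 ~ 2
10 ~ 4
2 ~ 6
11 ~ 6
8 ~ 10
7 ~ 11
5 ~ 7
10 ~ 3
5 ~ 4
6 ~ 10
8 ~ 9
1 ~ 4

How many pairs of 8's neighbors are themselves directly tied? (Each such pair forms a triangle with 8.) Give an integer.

8's neighbors are 9 and 10, but none of them are tied to each other, so no triangle contains 8.

0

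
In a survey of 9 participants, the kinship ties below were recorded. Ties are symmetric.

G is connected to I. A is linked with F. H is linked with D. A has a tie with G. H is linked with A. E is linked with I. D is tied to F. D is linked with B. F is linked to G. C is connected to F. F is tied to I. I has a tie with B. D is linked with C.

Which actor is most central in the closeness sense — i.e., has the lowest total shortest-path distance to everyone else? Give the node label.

F

Farness (sum of distances to all others) for each node — A:15, B:15, C:15, D:13, E:20, F:11, G:13, H:17, I:13.
The smallest farness is 11, for F, so F has the highest closeness.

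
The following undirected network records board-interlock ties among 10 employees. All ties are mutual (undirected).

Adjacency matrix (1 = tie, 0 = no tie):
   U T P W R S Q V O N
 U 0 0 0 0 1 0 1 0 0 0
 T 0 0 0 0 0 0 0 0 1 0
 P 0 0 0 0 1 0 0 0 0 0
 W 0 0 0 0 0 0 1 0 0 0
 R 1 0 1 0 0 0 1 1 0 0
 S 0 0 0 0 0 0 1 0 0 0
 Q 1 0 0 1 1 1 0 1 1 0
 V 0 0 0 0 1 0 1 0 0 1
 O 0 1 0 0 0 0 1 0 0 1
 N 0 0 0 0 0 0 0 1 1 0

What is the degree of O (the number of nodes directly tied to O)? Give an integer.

3

O is directly tied to N, Q, and T. That is 3 neighbors, so the degree of O is 3.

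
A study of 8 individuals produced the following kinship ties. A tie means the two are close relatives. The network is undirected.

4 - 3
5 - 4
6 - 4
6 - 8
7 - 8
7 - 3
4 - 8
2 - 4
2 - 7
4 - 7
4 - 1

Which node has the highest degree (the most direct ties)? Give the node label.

4

Degrees — 1:1, 2:2, 3:2, 4:7, 5:1, 6:2, 7:4, 8:3.
The maximum is 7, attained only by 4.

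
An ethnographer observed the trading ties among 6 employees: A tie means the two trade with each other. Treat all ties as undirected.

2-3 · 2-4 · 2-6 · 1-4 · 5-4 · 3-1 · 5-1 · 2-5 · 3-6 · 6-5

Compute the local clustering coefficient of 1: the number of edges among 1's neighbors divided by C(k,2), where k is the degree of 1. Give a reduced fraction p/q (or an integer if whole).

1's neighbors: 3, 4, and 5 (k = 3).
Possible neighbor pairs: C(3,2) = 3. Edges among them: 4–5 → e = 1.
Clustering(1) = 1/3.

1/3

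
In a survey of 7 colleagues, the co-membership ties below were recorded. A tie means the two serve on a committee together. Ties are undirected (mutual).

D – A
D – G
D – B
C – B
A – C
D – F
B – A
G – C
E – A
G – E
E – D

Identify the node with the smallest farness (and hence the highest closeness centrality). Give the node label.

Farness (sum of distances to all others) for each node — A:8, B:9, C:10, D:7, E:9, F:12, G:9.
The smallest farness is 7, for D, so D has the highest closeness.

D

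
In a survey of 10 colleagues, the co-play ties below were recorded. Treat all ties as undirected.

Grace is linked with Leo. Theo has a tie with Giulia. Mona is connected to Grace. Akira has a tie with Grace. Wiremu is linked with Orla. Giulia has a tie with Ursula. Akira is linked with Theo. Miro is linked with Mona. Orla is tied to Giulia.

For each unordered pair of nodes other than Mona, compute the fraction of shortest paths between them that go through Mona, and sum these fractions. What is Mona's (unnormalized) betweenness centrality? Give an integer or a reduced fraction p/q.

8

Pairs whose geodesics pass through Mona — Miro–Orla: 1; Miro–Grace: 1; Miro–Wiremu: 1; Miro–Akira: 1; Miro–Leo: 1; Miro–Ursula: 1; Miro–Theo: 1; Miro–Giulia: 1.
All other pairs contribute 0.
Summing the contributions gives betweenness(Mona) = 8.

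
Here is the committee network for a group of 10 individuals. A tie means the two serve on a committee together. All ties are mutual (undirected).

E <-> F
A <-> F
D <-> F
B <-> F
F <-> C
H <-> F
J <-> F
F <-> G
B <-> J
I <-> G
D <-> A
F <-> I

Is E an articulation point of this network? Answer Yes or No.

No

Even without E, every remaining node can still reach every other (the residual graph is connected), so E is not a cut vertex.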